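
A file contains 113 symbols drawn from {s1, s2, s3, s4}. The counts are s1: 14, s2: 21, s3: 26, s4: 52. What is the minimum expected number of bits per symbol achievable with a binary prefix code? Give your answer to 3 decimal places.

Probabilities are the counts divided by 113.
Repeatedly combine the two least-probable nodes; the expected code length is the sum of the merged weights.
merge 14/113 + 21/113 → 35/113
merge 26/113 + 35/113 → 61/113
merge 52/113 + 61/113 → 1
L = 35/113 + 61/113 + 1 = 209/113 ≈ 1.850 bits/symbol.

1.850 bits/symbol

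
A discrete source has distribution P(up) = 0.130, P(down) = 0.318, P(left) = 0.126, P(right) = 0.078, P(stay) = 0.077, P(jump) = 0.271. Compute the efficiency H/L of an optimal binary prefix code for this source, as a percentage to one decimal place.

Entropy H = −Σ p log₂ p ≈ 2.3672 bits.
Huffman merges: 77/1000+39/500→31/200; 63/500+13/100→32/125; 31/200+32/125→411/1000; 271/1000+159/500→589/1000; 411/1000+589/1000→1. L = 2411/1000 ≈ 2.4110.
Efficiency = H/L = 2.3672/2.4110 = 98.2%.

98.2%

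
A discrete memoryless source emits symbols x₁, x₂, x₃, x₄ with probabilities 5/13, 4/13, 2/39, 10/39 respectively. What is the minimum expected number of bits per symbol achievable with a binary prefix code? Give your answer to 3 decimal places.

Repeatedly combine the two least-probable nodes; the expected code length is the sum of the merged weights.
merge 2/39 + 10/39 → 4/13
merge 4/13 + 4/13 → 8/13
merge 5/13 + 8/13 → 1
L = 4/13 + 8/13 + 1 = 25/13 ≈ 1.923 bits/symbol.

1.923 bits/symbol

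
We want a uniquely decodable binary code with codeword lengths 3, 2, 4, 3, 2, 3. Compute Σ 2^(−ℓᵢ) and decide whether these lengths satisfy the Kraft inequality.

With common denominator 2^4 = 16: Σ 2^(−ℓᵢ) = 2/16 + 4/16 + 1/16 + 2/16 + 4/16 + 2/16 = 15/16 = 0.9375.
Kraft's inequality requires Σ ≤ 1; here Σ = 0.9375 ≤ 1, so such a prefix code exists.

0.9375; yes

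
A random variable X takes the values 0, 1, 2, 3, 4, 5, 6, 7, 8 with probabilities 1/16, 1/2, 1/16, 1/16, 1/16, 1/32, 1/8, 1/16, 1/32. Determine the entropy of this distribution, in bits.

2.4375 bits

Each probability is a power of 1/2, so log₂(1/p) is an integer.
H = Σ p·log₂(1/p) = 1/16·4 + 1/2·1 + 1/16·4 + 1/16·4 + 1/16·4 + 1/32·5 + 1/8·3 + 1/16·4 + 1/32·5 = 2.4375 bits.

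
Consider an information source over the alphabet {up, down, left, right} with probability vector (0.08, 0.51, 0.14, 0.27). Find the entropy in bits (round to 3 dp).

1.694 bits

H = −Σ pᵢ log₂ pᵢ.
−0.08·log₂(0.08) = 0.2915
−0.51·log₂(0.51) = 0.4954
−0.14·log₂(0.14) = 0.3971
−0.27·log₂(0.27) = 0.5100
Sum ≈ 1.6941 → 1.694 bits.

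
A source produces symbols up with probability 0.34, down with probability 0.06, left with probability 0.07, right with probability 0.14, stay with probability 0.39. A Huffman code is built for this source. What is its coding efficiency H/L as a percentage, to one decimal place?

97.9%

Entropy H = −Σ p log₂ p ≈ 1.9682 bits.
Huffman merges: 3/50+7/100→13/100; 13/100+7/50→27/100; 27/100+17/50→61/100; 39/100+61/100→1. L = 201/100 ≈ 2.0100.
Efficiency = H/L = 1.9682/2.0100 = 97.9%.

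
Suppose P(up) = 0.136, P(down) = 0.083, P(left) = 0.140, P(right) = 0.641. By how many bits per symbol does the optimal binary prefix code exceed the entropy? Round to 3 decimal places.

0.080 bits

Entropy H = −Σ p log₂ p ≈ 1.4979 bits.
Huffman merges: 83/1000+17/125→219/1000; 7/50+219/1000→359/1000; 359/1000+641/1000→1. L = 789/500 ≈ 1.5780.
L − H = 1.5780 − 1.4979 = 0.080 bits.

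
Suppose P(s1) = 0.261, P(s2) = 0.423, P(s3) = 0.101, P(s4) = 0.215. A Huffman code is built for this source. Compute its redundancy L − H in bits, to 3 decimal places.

0.051 bits

Entropy H = −Σ p log₂ p ≈ 1.8417 bits.
Huffman merges: 101/1000+43/200→79/250; 261/1000+79/250→577/1000; 423/1000+577/1000→1. L = 1893/1000 ≈ 1.8930.
L − H = 1.8930 − 1.8417 = 0.051 bits.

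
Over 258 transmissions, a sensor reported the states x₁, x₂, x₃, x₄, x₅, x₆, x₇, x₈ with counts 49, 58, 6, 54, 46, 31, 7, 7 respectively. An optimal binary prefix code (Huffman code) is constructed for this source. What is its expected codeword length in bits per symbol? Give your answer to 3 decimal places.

Probabilities are the counts divided by 258.
Repeatedly combine the two least-probable nodes; the expected code length is the sum of the merged weights.
merge 1/43 + 7/258 → 13/258
merge 7/258 + 13/258 → 10/129
merge 10/129 + 31/258 → 17/86
merge 23/129 + 49/258 → 95/258
merge 17/86 + 9/43 → 35/86
merge 29/129 + 95/258 → 51/86
merge 35/86 + 51/86 → 1
L = 13/258 + 10/129 + 17/86 + 95/258 + 35/86 + 51/86 + 1 = 695/258 ≈ 2.694 bits/symbol.

2.694 bits/symbol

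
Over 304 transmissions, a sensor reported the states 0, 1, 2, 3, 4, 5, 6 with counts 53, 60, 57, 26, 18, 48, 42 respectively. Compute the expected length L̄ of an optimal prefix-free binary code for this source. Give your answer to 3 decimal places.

2.760 bits/symbol

Probabilities are the counts divided by 304.
Repeatedly combine the two least-probable nodes; the expected code length is the sum of the merged weights.
merge 9/152 + 13/152 → 11/76
merge 21/152 + 11/76 → 43/152
merge 3/19 + 53/304 → 101/304
merge 3/16 + 15/76 → 117/304
merge 43/152 + 101/304 → 187/304
merge 117/304 + 187/304 → 1
L = 11/76 + 43/152 + 101/304 + 117/304 + 187/304 + 1 = 839/304 ≈ 2.760 bits/symbol.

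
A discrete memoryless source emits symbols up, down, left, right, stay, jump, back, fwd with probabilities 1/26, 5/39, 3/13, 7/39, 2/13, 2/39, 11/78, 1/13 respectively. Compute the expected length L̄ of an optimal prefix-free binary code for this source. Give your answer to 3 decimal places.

2.846 bits/symbol

Repeatedly combine the two least-probable nodes; the expected code length is the sum of the merged weights.
merge 1/26 + 2/39 → 7/78
merge 1/13 + 7/78 → 1/6
merge 5/39 + 11/78 → 7/26
merge 2/13 + 1/6 → 25/78
merge 7/39 + 3/13 → 16/39
merge 7/26 + 25/78 → 23/39
merge 16/39 + 23/39 → 1
L = 7/78 + 1/6 + 7/26 + 25/78 + 16/39 + 23/39 + 1 = 37/13 ≈ 2.846 bits/symbol.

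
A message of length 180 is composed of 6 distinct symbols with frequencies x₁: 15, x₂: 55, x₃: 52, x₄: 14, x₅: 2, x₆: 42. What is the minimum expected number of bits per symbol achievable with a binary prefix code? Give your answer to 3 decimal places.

Probabilities are the counts divided by 180.
Repeatedly combine the two least-probable nodes; the expected code length is the sum of the merged weights.
merge 1/90 + 7/90 → 4/45
merge 1/12 + 4/45 → 31/180
merge 31/180 + 7/30 → 73/180
merge 13/45 + 11/36 → 107/180
merge 73/180 + 107/180 → 1
L = 4/45 + 31/180 + 73/180 + 107/180 + 1 = 407/180 ≈ 2.261 bits/symbol.

2.261 bits/symbol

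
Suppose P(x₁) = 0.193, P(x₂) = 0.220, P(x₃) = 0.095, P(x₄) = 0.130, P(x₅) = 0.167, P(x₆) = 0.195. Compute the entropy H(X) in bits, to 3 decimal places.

H = −Σ pᵢ log₂ pᵢ.
−0.193·log₂(0.193) = 0.4581
−0.220·log₂(0.220) = 0.4806
−0.095·log₂(0.095) = 0.3226
−0.130·log₂(0.130) = 0.3826
−0.167·log₂(0.167) = 0.4312
−0.195·log₂(0.195) = 0.4599
Sum ≈ 2.5350 → 2.535 bits.

2.535 bits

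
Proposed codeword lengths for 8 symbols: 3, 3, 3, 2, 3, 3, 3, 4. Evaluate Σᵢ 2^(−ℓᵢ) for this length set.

With common denominator 2^4 = 16: Σ 2^(−ℓᵢ) = 2/16 + 2/16 + 2/16 + 4/16 + 2/16 + 2/16 + 2/16 + 1/16 = 17/16 = 1.0625.

1.0625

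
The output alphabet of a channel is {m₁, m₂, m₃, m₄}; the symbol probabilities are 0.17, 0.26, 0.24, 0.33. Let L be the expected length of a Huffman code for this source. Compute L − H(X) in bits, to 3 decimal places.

Entropy H = −Σ p log₂ p ≈ 1.9618 bits.
Huffman merges: 17/100+6/25→41/100; 13/50+33/100→59/100; 41/100+59/100→1. L = 2 ≈ 2.0000.
L − H = 2.0000 − 1.9618 = 0.038 bits.

0.038 bits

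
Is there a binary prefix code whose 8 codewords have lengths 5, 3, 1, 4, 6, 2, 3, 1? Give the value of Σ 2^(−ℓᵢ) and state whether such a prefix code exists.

With common denominator 2^6 = 64: Σ 2^(−ℓᵢ) = 2/64 + 8/64 + 32/64 + 4/64 + 1/64 + 16/64 + 8/64 + 32/64 = 103/64 = 1.609375.
Kraft's inequality requires Σ ≤ 1; here Σ = 1.609375 > 1, so no such prefix code exists.

1.609375; no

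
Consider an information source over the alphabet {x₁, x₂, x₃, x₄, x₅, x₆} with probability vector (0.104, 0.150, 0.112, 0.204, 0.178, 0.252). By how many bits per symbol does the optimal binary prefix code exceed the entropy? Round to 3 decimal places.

Entropy H = −Σ p log₂ p ≈ 2.5161 bits.
Huffman merges: 13/125+14/125→27/125; 3/20+89/500→41/125; 51/250+27/125→21/50; 63/250+41/125→29/50; 21/50+29/50→1. L = 318/125 ≈ 2.5440.
L − H = 2.5440 − 2.5161 = 0.028 bits.

0.028 bits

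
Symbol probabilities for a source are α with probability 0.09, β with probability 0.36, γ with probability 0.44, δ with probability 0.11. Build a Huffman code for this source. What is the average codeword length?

1.76 bits/symbol

Repeatedly combine the two least-probable nodes; the expected code length is the sum of the merged weights.
merge 9/100 + 11/100 → 1/5
merge 1/5 + 9/25 → 14/25
merge 11/25 + 14/25 → 1
L = 1/5 + 14/25 + 1 = 44/25 = 1.76 bits/symbol.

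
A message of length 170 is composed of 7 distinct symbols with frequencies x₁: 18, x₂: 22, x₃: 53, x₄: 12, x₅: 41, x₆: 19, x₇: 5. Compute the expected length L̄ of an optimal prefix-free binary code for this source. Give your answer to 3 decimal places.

Probabilities are the counts divided by 170.
Repeatedly combine the two least-probable nodes; the expected code length is the sum of the merged weights.
merge 1/34 + 6/85 → 1/10
merge 1/10 + 9/85 → 7/34
merge 19/170 + 11/85 → 41/170
merge 7/34 + 41/170 → 38/85
merge 41/170 + 53/170 → 47/85
merge 38/85 + 47/85 → 1
L = 1/10 + 7/34 + 41/170 + 38/85 + 47/85 + 1 = 433/170 ≈ 2.547 bits/symbol.

2.547 bits/symbol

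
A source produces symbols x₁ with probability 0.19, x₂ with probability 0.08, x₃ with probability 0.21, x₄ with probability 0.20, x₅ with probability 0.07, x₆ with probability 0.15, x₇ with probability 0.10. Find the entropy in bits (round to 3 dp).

2.695 bits

H = −Σ pᵢ log₂ pᵢ.
−0.19·log₂(0.19) = 0.4552
−0.08·log₂(0.08) = 0.2915
−0.21·log₂(0.21) = 0.4728
−0.20·log₂(0.20) = 0.4644
−0.07·log₂(0.07) = 0.2686
−0.15·log₂(0.15) = 0.4105
−0.10·log₂(0.10) = 0.3322
Sum ≈ 2.6952 → 2.695 bits.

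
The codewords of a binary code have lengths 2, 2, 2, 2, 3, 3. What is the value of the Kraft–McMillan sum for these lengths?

With common denominator 2^3 = 8: Σ 2^(−ℓᵢ) = 2/8 + 2/8 + 2/8 + 2/8 + 1/8 + 1/8 = 10/8 = 1.25.

1.25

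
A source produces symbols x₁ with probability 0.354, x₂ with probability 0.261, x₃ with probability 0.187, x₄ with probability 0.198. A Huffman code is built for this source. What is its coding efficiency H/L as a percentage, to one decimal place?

Entropy H = −Σ p log₂ p ≈ 1.9511 bits.
Huffman merges: 187/1000+99/500→77/200; 261/1000+177/500→123/200; 77/200+123/200→1. L = 2 ≈ 2.0000.
Efficiency = H/L = 1.9511/2.0000 = 97.6%.

97.6%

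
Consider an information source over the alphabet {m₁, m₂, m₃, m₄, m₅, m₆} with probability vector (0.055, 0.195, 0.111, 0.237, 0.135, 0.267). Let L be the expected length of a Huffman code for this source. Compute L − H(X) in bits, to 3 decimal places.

0.034 bits

Entropy H = −Σ p log₂ p ≈ 2.4330 bits.
Huffman merges: 11/200+111/1000→83/500; 27/200+83/500→301/1000; 39/200+237/1000→54/125; 267/1000+301/1000→71/125; 54/125+71/125→1. L = 2467/1000 ≈ 2.4670.
L − H = 2.4670 − 2.4330 = 0.034 bits.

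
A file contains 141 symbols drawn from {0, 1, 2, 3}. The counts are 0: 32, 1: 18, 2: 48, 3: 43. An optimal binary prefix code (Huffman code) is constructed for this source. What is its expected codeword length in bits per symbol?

Probabilities are the counts divided by 141.
Repeatedly combine the two least-probable nodes; the expected code length is the sum of the merged weights.
merge 6/47 + 32/141 → 50/141
merge 43/141 + 16/47 → 91/141
merge 50/141 + 91/141 → 1
L = 50/141 + 91/141 + 1 = 2 bits/symbol.

2 bits/symbol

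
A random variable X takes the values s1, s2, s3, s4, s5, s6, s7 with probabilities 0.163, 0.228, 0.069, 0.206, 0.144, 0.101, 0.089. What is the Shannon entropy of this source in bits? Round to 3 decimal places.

2.696 bits

H = −Σ pᵢ log₂ pᵢ.
−0.163·log₂(0.163) = 0.4266
−0.228·log₂(0.228) = 0.4863
−0.069·log₂(0.069) = 0.2662
−0.206·log₂(0.206) = 0.4695
−0.144·log₂(0.144) = 0.4026
−0.101·log₂(0.101) = 0.3341
−0.089·log₂(0.089) = 0.3106
Sum ≈ 2.6958 → 2.696 bits.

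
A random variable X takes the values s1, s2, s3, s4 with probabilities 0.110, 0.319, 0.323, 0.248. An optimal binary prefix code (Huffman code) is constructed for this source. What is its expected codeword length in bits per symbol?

Repeatedly combine the two least-probable nodes; the expected code length is the sum of the merged weights.
merge 11/100 + 31/125 → 179/500
merge 319/1000 + 323/1000 → 321/500
merge 179/500 + 321/500 → 1
L = 179/500 + 321/500 + 1 = 2 bits/symbol.

2 bits/symbol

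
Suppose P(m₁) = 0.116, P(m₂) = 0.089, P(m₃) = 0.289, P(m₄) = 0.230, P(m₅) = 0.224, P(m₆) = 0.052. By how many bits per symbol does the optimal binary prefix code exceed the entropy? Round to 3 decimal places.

0.016 bits

Entropy H = −Σ p log₂ p ≈ 2.3816 bits.
Huffman merges: 13/250+89/1000→141/1000; 29/250+141/1000→257/1000; 28/125+23/100→227/500; 257/1000+289/1000→273/500; 227/500+273/500→1. L = 1199/500 ≈ 2.3980.
L − H = 2.3980 − 2.3816 = 0.016 bits.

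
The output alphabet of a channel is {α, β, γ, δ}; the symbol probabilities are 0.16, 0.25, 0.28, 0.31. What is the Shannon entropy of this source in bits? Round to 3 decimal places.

1.961 bits

H = −Σ pᵢ log₂ pᵢ.
−0.16·log₂(0.16) = 0.4230
−0.25·log₂(0.25) = 0.5000
−0.28·log₂(0.28) = 0.5142
−0.31·log₂(0.31) = 0.5238
Sum ≈ 1.9610 → 1.961 bits.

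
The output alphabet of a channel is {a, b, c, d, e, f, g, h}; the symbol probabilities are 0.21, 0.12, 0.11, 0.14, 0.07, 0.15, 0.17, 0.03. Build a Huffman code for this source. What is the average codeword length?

Repeatedly combine the two least-probable nodes; the expected code length is the sum of the merged weights.
merge 3/100 + 7/100 → 1/10
merge 1/10 + 11/100 → 21/100
merge 3/25 + 7/50 → 13/50
merge 3/20 + 17/100 → 8/25
merge 21/100 + 21/100 → 21/50
merge 13/50 + 8/25 → 29/50
merge 21/50 + 29/50 → 1
L = 1/10 + 21/100 + 13/50 + 8/25 + 21/50 + 29/50 + 1 = 289/100 = 2.89 bits/symbol.

2.89 bits/symbol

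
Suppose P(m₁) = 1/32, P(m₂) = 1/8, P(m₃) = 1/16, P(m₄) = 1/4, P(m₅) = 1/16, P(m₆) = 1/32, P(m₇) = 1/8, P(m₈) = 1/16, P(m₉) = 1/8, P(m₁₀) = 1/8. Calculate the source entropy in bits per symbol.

Each probability is a power of 1/2, so log₂(1/p) is an integer.
H = Σ p·log₂(1/p) = 1/32·5 + 1/8·3 + 1/16·4 + 1/4·2 + 1/16·4 + 1/32·5 + 1/8·3 + 1/16·4 + 1/8·3 + 1/8·3 = 3.0625 bits.

3.0625 bits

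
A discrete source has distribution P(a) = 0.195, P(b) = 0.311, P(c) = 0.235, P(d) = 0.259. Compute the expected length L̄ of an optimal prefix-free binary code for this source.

2 bits/symbol

Repeatedly combine the two least-probable nodes; the expected code length is the sum of the merged weights.
merge 39/200 + 47/200 → 43/100
merge 259/1000 + 311/1000 → 57/100
merge 43/100 + 57/100 → 1
L = 43/100 + 57/100 + 1 = 2 bits/symbol.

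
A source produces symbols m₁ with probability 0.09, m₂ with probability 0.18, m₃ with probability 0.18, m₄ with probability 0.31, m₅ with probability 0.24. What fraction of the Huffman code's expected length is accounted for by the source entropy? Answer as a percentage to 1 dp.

97.9%

Entropy H = −Σ p log₂ p ≈ 2.2212 bits.
Huffman merges: 9/100+9/50→27/100; 9/50+6/25→21/50; 27/100+31/100→29/50; 21/50+29/50→1. L = 227/100 ≈ 2.2700.
Efficiency = H/L = 2.2212/2.2700 = 97.9%.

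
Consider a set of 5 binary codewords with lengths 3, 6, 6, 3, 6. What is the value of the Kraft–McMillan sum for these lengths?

With common denominator 2^6 = 64: Σ 2^(−ℓᵢ) = 8/64 + 1/64 + 1/64 + 8/64 + 1/64 = 19/64 = 0.296875.

0.296875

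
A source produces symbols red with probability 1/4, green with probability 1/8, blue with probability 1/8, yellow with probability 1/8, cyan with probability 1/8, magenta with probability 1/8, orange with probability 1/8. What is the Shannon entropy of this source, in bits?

2.75 bits

Each probability is a power of 1/2, so log₂(1/p) is an integer.
H = Σ p·log₂(1/p) = 1/4·2 + 1/8·3 + 1/8·3 + 1/8·3 + 1/8·3 + 1/8·3 + 1/8·3 = 2.75 bits.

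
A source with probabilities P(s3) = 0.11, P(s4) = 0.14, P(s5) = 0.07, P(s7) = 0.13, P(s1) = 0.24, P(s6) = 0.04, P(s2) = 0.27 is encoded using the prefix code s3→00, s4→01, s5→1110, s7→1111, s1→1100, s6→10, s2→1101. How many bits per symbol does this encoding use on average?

L̄ = Σ pᵢ·ℓᵢ = 0.11·2 + 0.14·2 + 0.07·4 + 0.13·4 + 0.24·4 + 0.04·2 + 0.27·4 = 3.42 bits/symbol.

3.42 bits/symbol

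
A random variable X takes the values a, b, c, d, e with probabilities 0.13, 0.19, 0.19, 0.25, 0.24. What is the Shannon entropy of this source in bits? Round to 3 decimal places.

H = −Σ pᵢ log₂ pᵢ.
−0.13·log₂(0.13) = 0.3826
−0.19·log₂(0.19) = 0.4552
−0.19·log₂(0.19) = 0.4552
−0.25·log₂(0.25) = 0.5000
−0.24·log₂(0.24) = 0.4941
Sum ≈ 2.2872 → 2.287 bits.

2.287 bits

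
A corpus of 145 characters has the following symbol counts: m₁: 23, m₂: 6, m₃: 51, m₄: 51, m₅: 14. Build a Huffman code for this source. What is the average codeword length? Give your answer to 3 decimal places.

Probabilities are the counts divided by 145.
Repeatedly combine the two least-probable nodes; the expected code length is the sum of the merged weights.
merge 6/145 + 14/145 → 4/29
merge 4/29 + 23/145 → 43/145
merge 43/145 + 51/145 → 94/145
merge 51/145 + 94/145 → 1
L = 4/29 + 43/145 + 94/145 + 1 = 302/145 ≈ 2.083 bits/symbol.

2.083 bits/symbol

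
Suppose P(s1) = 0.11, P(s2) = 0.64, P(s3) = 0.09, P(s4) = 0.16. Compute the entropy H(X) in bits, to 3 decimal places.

H = −Σ pᵢ log₂ pᵢ.
−0.11·log₂(0.11) = 0.3503
−0.64·log₂(0.64) = 0.4121
−0.09·log₂(0.09) = 0.3127
−0.16·log₂(0.16) = 0.4230
Sum ≈ 1.4980 → 1.498 bits.

1.498 bits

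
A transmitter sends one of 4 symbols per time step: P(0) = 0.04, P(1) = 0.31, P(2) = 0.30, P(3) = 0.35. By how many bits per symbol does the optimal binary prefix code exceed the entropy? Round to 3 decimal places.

0.229 bits

Entropy H = −Σ p log₂ p ≈ 1.7607 bits.
Huffman merges: 1/25+3/10→17/50; 31/100+17/50→13/20; 7/20+13/20→1. L = 199/100 ≈ 1.9900.
L − H = 1.9900 − 1.7607 = 0.229 bits.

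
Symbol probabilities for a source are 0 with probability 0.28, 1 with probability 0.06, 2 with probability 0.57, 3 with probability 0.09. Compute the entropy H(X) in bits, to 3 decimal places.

1.533 bits

H = −Σ pᵢ log₂ pᵢ.
−0.28·log₂(0.28) = 0.5142
−0.06·log₂(0.06) = 0.2435
−0.57·log₂(0.57) = 0.4623
−0.09·log₂(0.09) = 0.3127
Sum ≈ 1.5327 → 1.533 bits.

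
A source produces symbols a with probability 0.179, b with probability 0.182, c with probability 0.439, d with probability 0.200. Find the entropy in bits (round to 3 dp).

1.877 bits

H = −Σ pᵢ log₂ pᵢ.
−0.179·log₂(0.179) = 0.4443
−0.182·log₂(0.182) = 0.4474
−0.439·log₂(0.439) = 0.5214
−0.200·log₂(0.200) = 0.4644
Sum ≈ 1.8774 → 1.877 bits.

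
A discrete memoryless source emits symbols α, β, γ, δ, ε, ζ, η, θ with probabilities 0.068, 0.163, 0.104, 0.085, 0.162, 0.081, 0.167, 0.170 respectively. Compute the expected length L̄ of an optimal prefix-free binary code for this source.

Repeatedly combine the two least-probable nodes; the expected code length is the sum of the merged weights.
merge 17/250 + 81/1000 → 149/1000
merge 17/200 + 13/125 → 189/1000
merge 149/1000 + 81/500 → 311/1000
merge 163/1000 + 167/1000 → 33/100
merge 17/100 + 189/1000 → 359/1000
merge 311/1000 + 33/100 → 641/1000
merge 359/1000 + 641/1000 → 1
L = 149/1000 + 189/1000 + 311/1000 + 33/100 + 359/1000 + 641/1000 + 1 = 2979/1000 = 2.979 bits/symbol.

2.979 bits/symbol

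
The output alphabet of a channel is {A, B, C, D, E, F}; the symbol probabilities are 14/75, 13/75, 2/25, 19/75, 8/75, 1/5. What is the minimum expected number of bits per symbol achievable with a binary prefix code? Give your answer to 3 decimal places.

Repeatedly combine the two least-probable nodes; the expected code length is the sum of the merged weights.
merge 2/25 + 8/75 → 14/75
merge 13/75 + 14/75 → 9/25
merge 14/75 + 1/5 → 29/75
merge 19/75 + 9/25 → 46/75
merge 29/75 + 46/75 → 1
L = 14/75 + 9/25 + 29/75 + 46/75 + 1 = 191/75 ≈ 2.547 bits/symbol.

2.547 bits/symbol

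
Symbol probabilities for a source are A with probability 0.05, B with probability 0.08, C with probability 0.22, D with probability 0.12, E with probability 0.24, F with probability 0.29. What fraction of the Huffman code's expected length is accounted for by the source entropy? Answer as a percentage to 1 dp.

Entropy H = −Σ p log₂ p ≈ 2.3673 bits.
Huffman merges: 1/20+2/25→13/100; 3/25+13/100→1/4; 11/50+6/25→23/50; 1/4+29/100→27/50; 23/50+27/50→1. L = 119/50 ≈ 2.3800.
Efficiency = H/L = 2.3673/2.3800 = 99.5%.

99.5%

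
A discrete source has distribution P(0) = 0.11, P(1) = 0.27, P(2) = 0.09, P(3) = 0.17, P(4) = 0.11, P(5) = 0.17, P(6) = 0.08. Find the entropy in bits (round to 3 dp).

H = −Σ pᵢ log₂ pᵢ.
−0.11·log₂(0.11) = 0.3503
−0.27·log₂(0.27) = 0.5100
−0.09·log₂(0.09) = 0.3127
−0.17·log₂(0.17) = 0.4346
−0.11·log₂(0.11) = 0.3503
−0.17·log₂(0.17) = 0.4346
−0.08·log₂(0.08) = 0.2915
Sum ≈ 2.6839 → 2.684 bits.

2.684 bits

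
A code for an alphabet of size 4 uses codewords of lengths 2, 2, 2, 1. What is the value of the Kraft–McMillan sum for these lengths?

With common denominator 2^2 = 4: Σ 2^(−ℓᵢ) = 1/4 + 1/4 + 1/4 + 2/4 = 5/4 = 1.25.

1.25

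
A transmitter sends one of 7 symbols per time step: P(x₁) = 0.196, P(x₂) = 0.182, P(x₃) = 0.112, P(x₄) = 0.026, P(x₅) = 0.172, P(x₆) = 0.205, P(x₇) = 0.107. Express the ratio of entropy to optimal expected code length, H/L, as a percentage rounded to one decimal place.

Entropy H = −Σ p log₂ p ≈ 2.6493 bits.
Huffman merges: 13/500+107/1000→133/1000; 14/125+133/1000→49/200; 43/250+91/500→177/500; 49/250+41/200→401/1000; 49/200+177/500→599/1000; 401/1000+599/1000→1. L = 683/250 ≈ 2.7320.
Efficiency = H/L = 2.6493/2.7320 = 97.0%.

97.0%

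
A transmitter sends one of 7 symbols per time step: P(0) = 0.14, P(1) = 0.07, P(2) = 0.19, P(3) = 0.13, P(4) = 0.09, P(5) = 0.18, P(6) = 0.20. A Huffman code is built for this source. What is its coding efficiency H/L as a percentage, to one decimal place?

Entropy H = −Σ p log₂ p ≈ 2.7259 bits.
Huffman merges: 7/100+9/100→4/25; 13/100+7/50→27/100; 4/25+9/50→17/50; 19/100+1/5→39/100; 27/100+17/50→61/100; 39/100+61/100→1. L = 277/100 ≈ 2.7700.
Efficiency = H/L = 2.7259/2.7700 = 98.4%.

98.4%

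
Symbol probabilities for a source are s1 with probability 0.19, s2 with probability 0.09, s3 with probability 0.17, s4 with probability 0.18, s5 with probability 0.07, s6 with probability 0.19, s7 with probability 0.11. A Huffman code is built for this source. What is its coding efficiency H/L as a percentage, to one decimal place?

97.9%

Entropy H = −Σ p log₂ p ≈ 2.7218 bits.
Huffman merges: 7/100+9/100→4/25; 11/100+4/25→27/100; 17/100+9/50→7/20; 19/100+19/100→19/50; 27/100+7/20→31/50; 19/50+31/50→1. L = 139/50 ≈ 2.7800.
Efficiency = H/L = 2.7218/2.7800 = 97.9%.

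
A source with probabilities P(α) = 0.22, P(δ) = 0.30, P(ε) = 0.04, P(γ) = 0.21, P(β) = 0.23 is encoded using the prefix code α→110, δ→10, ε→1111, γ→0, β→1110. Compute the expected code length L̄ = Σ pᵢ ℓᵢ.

2.55 bits/symbol

L̄ = Σ pᵢ·ℓᵢ = 0.22·3 + 0.30·2 + 0.04·4 + 0.21·1 + 0.23·4 = 2.55 bits/symbol.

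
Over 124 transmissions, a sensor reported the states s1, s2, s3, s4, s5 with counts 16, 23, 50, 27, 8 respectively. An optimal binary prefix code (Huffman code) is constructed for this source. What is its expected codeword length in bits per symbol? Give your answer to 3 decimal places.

2.169 bits/symbol

Probabilities are the counts divided by 124.
Repeatedly combine the two least-probable nodes; the expected code length is the sum of the merged weights.
merge 2/31 + 4/31 → 6/31
merge 23/124 + 6/31 → 47/124
merge 27/124 + 47/124 → 37/62
merge 25/62 + 37/62 → 1
L = 6/31 + 47/124 + 37/62 + 1 = 269/124 ≈ 2.169 bits/symbol.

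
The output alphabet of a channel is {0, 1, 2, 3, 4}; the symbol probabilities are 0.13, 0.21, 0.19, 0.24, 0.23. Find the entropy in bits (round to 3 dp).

H = −Σ pᵢ log₂ pᵢ.
−0.13·log₂(0.13) = 0.3826
−0.21·log₂(0.21) = 0.4728
−0.19·log₂(0.19) = 0.4552
−0.24·log₂(0.24) = 0.4941
−0.23·log₂(0.23) = 0.4877
Sum ≈ 2.2925 → 2.292 bits.

2.292 bits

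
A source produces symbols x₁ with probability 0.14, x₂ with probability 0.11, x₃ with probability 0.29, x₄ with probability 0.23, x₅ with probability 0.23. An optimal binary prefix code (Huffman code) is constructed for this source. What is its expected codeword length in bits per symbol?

Repeatedly combine the two least-probable nodes; the expected code length is the sum of the merged weights.
merge 11/100 + 7/50 → 1/4
merge 23/100 + 23/100 → 23/50
merge 1/4 + 29/100 → 27/50
merge 23/50 + 27/50 → 1
L = 1/4 + 23/50 + 27/50 + 1 = 9/4 = 2.25 bits/symbol.

2.25 bits/symbol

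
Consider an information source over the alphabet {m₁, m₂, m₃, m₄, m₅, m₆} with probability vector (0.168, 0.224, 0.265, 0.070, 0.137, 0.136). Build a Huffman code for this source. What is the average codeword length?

Repeatedly combine the two least-probable nodes; the expected code length is the sum of the merged weights.
merge 7/100 + 17/125 → 103/500
merge 137/1000 + 21/125 → 61/200
merge 103/500 + 28/125 → 43/100
merge 53/200 + 61/200 → 57/100
merge 43/100 + 57/100 → 1
L = 103/500 + 61/200 + 43/100 + 57/100 + 1 = 2511/1000 = 2.511 bits/symbol.

2.511 bits/symbol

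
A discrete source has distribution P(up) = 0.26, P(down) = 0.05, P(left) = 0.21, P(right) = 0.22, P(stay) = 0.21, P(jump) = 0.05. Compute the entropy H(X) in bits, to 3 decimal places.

2.364 bits

H = −Σ pᵢ log₂ pᵢ.
−0.26·log₂(0.26) = 0.5053
−0.05·log₂(0.05) = 0.2161
−0.21·log₂(0.21) = 0.4728
−0.22·log₂(0.22) = 0.4806
−0.21·log₂(0.21) = 0.4728
−0.05·log₂(0.05) = 0.2161
Sum ≈ 2.3637 → 2.364 bits.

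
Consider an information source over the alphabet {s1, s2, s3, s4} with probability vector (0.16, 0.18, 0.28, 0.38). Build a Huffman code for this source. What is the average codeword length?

Repeatedly combine the two least-probable nodes; the expected code length is the sum of the merged weights.
merge 4/25 + 9/50 → 17/50
merge 7/25 + 17/50 → 31/50
merge 19/50 + 31/50 → 1
L = 17/50 + 31/50 + 1 = 49/25 = 1.96 bits/symbol.

1.96 bits/symbol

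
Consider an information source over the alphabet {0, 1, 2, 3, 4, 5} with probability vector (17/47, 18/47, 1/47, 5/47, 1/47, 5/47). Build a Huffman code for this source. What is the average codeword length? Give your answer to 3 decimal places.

2.064 bits/symbol

Repeatedly combine the two least-probable nodes; the expected code length is the sum of the merged weights.
merge 1/47 + 1/47 → 2/47
merge 2/47 + 5/47 → 7/47
merge 5/47 + 7/47 → 12/47
merge 12/47 + 17/47 → 29/47
merge 18/47 + 29/47 → 1
L = 2/47 + 7/47 + 12/47 + 29/47 + 1 = 97/47 ≈ 2.064 bits/symbol.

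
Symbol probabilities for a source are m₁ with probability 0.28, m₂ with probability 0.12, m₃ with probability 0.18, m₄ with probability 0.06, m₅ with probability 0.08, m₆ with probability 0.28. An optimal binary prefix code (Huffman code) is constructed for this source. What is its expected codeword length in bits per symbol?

2.4 bits/symbol

Repeatedly combine the two least-probable nodes; the expected code length is the sum of the merged weights.
merge 3/50 + 2/25 → 7/50
merge 3/25 + 7/50 → 13/50
merge 9/50 + 13/50 → 11/25
merge 7/25 + 7/25 → 14/25
merge 11/25 + 14/25 → 1
L = 7/50 + 13/50 + 11/25 + 14/25 + 1 = 12/5 = 2.4 bits/symbol.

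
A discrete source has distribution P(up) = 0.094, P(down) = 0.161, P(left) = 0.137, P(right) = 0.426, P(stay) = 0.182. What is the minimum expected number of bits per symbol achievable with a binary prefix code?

2.148 bits/symbol

Repeatedly combine the two least-probable nodes; the expected code length is the sum of the merged weights.
merge 47/500 + 137/1000 → 231/1000
merge 161/1000 + 91/500 → 343/1000
merge 231/1000 + 343/1000 → 287/500
merge 213/500 + 287/500 → 1
L = 231/1000 + 343/1000 + 287/500 + 1 = 537/250 = 2.148 bits/symbol.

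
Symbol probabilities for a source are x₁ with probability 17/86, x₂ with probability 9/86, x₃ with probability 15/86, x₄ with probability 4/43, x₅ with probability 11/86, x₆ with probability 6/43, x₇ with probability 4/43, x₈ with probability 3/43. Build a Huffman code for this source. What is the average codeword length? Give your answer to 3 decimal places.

Repeatedly combine the two least-probable nodes; the expected code length is the sum of the merged weights.
merge 3/43 + 4/43 → 7/43
merge 4/43 + 9/86 → 17/86
merge 11/86 + 6/43 → 23/86
merge 7/43 + 15/86 → 29/86
merge 17/86 + 17/86 → 17/43
merge 23/86 + 29/86 → 26/43
merge 17/43 + 26/43 → 1
L = 7/43 + 17/86 + 23/86 + 29/86 + 17/43 + 26/43 + 1 = 255/86 ≈ 2.965 bits/symbol.

2.965 bits/symbol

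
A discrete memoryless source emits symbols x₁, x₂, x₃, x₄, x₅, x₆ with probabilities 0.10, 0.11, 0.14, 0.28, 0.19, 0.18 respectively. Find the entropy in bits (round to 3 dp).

H = −Σ pᵢ log₂ pᵢ.
−0.10·log₂(0.10) = 0.3322
−0.11·log₂(0.11) = 0.3503
−0.14·log₂(0.14) = 0.3971
−0.28·log₂(0.28) = 0.5142
−0.19·log₂(0.19) = 0.4552
−0.18·log₂(0.18) = 0.4453
Sum ≈ 2.4943 → 2.494 bits.

2.494 bits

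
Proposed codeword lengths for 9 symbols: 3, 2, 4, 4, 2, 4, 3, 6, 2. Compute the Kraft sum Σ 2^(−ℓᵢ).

With common denominator 2^6 = 64: Σ 2^(−ℓᵢ) = 8/64 + 16/64 + 4/64 + 4/64 + 16/64 + 4/64 + 8/64 + 1/64 + 16/64 = 77/64 = 1.203125.

1.203125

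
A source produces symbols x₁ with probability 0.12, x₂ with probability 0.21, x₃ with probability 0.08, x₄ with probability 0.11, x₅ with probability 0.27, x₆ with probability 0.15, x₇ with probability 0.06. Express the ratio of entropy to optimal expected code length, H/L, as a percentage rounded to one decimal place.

Entropy H = −Σ p log₂ p ≈ 2.6458 bits.
Huffman merges: 3/50+2/25→7/50; 11/100+3/25→23/100; 7/50+3/20→29/100; 21/100+23/100→11/25; 27/100+29/100→14/25; 11/25+14/25→1. L = 133/50 ≈ 2.6600.
Efficiency = H/L = 2.6458/2.6600 = 99.5%.

99.5%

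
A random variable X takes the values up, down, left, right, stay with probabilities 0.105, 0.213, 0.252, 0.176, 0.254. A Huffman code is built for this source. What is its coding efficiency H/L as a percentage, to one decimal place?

99.1%

Entropy H = −Σ p log₂ p ≈ 2.2610 bits.
Huffman merges: 21/200+22/125→281/1000; 213/1000+63/250→93/200; 127/500+281/1000→107/200; 93/200+107/200→1. L = 2281/1000 ≈ 2.2810.
Efficiency = H/L = 2.2610/2.2810 = 99.1%.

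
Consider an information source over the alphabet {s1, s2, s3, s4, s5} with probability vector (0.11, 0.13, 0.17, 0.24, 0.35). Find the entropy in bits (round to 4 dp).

H = −Σ pᵢ log₂ pᵢ.
−0.11·log₂(0.11) = 0.3503
−0.13·log₂(0.13) = 0.3826
−0.17·log₂(0.17) = 0.4346
−0.24·log₂(0.24) = 0.4941
−0.35·log₂(0.35) = 0.5301
Sum ≈ 2.1918 → 2.1918 bits.

2.1918 bits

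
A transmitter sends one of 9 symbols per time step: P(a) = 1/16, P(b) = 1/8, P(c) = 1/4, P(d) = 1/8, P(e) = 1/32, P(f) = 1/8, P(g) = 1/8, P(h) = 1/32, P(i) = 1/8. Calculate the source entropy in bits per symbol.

Each probability is a power of 1/2, so log₂(1/p) is an integer.
H = Σ p·log₂(1/p) = 1/16·4 + 1/8·3 + 1/4·2 + 1/8·3 + 1/32·5 + 1/8·3 + 1/8·3 + 1/32·5 + 1/8·3 = 2.9375 bits.

2.9375 bits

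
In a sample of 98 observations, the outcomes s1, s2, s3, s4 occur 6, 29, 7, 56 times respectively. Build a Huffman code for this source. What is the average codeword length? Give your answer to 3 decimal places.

Probabilities are the counts divided by 98.
Repeatedly combine the two least-probable nodes; the expected code length is the sum of the merged weights.
merge 3/49 + 1/14 → 13/98
merge 13/98 + 29/98 → 3/7
merge 3/7 + 4/7 → 1
L = 13/98 + 3/7 + 1 = 153/98 ≈ 1.561 bits/symbol.

1.561 bits/symbol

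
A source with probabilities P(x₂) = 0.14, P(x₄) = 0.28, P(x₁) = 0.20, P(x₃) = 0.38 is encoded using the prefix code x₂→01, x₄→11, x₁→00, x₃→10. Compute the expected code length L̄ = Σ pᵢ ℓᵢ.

2 bits/symbol

L̄ = Σ pᵢ·ℓᵢ = 0.14·2 + 0.28·2 + 0.20·2 + 0.38·2 = 2 bits/symbol.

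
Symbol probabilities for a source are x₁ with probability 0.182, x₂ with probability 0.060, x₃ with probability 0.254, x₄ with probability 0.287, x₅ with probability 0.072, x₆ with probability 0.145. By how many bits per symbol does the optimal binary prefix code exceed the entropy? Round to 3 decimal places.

Entropy H = −Σ p log₂ p ≈ 2.3872 bits.
Huffman merges: 3/50+9/125→33/250; 33/250+29/200→277/1000; 91/500+127/500→109/250; 277/1000+287/1000→141/250; 109/250+141/250→1. L = 2409/1000 ≈ 2.4090.
L − H = 2.4090 − 2.3872 = 0.022 bits.

0.022 bits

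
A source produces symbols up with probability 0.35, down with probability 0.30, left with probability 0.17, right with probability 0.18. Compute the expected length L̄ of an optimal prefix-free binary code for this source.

2 bits/symbol

Repeatedly combine the two least-probable nodes; the expected code length is the sum of the merged weights.
merge 17/100 + 9/50 → 7/20
merge 3/10 + 7/20 → 13/20
merge 7/20 + 13/20 → 1
L = 7/20 + 13/20 + 1 = 2 bits/symbol.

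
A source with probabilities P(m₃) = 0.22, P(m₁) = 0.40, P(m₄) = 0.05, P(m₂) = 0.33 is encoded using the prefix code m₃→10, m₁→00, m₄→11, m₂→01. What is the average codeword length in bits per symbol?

L̄ = Σ pᵢ·ℓᵢ = 0.22·2 + 0.40·2 + 0.05·2 + 0.33·2 = 2 bits/symbol.

2 bits/symbol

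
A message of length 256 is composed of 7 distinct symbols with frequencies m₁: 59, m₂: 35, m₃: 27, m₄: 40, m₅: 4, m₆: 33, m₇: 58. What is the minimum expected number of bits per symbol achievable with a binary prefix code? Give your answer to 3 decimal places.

2.664 bits/symbol

Probabilities are the counts divided by 256.
Repeatedly combine the two least-probable nodes; the expected code length is the sum of the merged weights.
merge 1/64 + 27/256 → 31/256
merge 31/256 + 33/256 → 1/4
merge 35/256 + 5/32 → 75/256
merge 29/128 + 59/256 → 117/256
merge 1/4 + 75/256 → 139/256
merge 117/256 + 139/256 → 1
L = 31/256 + 1/4 + 75/256 + 117/256 + 139/256 + 1 = 341/128 ≈ 2.664 bits/symbol.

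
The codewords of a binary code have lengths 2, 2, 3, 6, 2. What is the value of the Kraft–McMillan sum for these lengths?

0.890625

With common denominator 2^6 = 64: Σ 2^(−ℓᵢ) = 16/64 + 16/64 + 8/64 + 1/64 + 16/64 = 57/64 = 0.890625.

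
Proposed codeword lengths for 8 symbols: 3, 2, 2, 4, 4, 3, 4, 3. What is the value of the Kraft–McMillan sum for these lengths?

1.0625

With common denominator 2^4 = 16: Σ 2^(−ℓᵢ) = 2/16 + 4/16 + 4/16 + 1/16 + 1/16 + 2/16 + 1/16 + 2/16 = 17/16 = 1.0625.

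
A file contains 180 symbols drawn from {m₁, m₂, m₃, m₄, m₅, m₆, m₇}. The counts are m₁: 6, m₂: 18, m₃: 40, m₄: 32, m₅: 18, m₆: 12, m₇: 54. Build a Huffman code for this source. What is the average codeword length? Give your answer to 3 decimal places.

Probabilities are the counts divided by 180.
Repeatedly combine the two least-probable nodes; the expected code length is the sum of the merged weights.
merge 1/30 + 1/15 → 1/10
merge 1/10 + 1/10 → 1/5
merge 1/10 + 8/45 → 5/18
merge 1/5 + 2/9 → 19/45
merge 5/18 + 3/10 → 26/45
merge 19/45 + 26/45 → 1
L = 1/10 + 1/5 + 5/18 + 19/45 + 26/45 + 1 = 116/45 ≈ 2.578 bits/symbol.

2.578 bits/symbol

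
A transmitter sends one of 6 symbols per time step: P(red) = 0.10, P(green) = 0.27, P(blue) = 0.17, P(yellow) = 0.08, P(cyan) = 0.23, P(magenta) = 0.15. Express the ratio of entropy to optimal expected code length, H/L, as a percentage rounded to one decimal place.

Entropy H = −Σ p log₂ p ≈ 2.4665 bits.
Huffman merges: 2/25+1/10→9/50; 3/20+17/100→8/25; 9/50+23/100→41/100; 27/100+8/25→59/100; 41/100+59/100→1. L = 5/2 ≈ 2.5000.
Efficiency = H/L = 2.4665/2.5000 = 98.7%.

98.7%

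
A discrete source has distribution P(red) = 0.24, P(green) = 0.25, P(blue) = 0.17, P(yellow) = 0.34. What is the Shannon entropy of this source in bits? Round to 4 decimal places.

H = −Σ pᵢ log₂ pᵢ.
−0.24·log₂(0.24) = 0.4941
−0.25·log₂(0.25) = 0.5000
−0.17·log₂(0.17) = 0.4346
−0.34·log₂(0.34) = 0.5292
Sum ≈ 1.9579 → 1.9579 bits.

1.9579 bits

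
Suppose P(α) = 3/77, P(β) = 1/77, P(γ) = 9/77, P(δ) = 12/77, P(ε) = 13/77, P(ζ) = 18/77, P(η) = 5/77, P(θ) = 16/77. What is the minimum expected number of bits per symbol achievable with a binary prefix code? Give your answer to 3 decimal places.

2.727 bits/symbol

Repeatedly combine the two least-probable nodes; the expected code length is the sum of the merged weights.
merge 1/77 + 3/77 → 4/77
merge 4/77 + 5/77 → 9/77
merge 9/77 + 9/77 → 18/77
merge 12/77 + 13/77 → 25/77
merge 16/77 + 18/77 → 34/77
merge 18/77 + 25/77 → 43/77
merge 34/77 + 43/77 → 1
L = 4/77 + 9/77 + 18/77 + 25/77 + 34/77 + 43/77 + 1 = 30/11 ≈ 2.727 bits/symbol.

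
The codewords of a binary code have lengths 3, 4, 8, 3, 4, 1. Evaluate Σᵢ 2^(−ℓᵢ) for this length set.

With common denominator 2^8 = 256: Σ 2^(−ℓᵢ) = 32/256 + 16/256 + 1/256 + 32/256 + 16/256 + 128/256 = 225/256 = 0.87890625.

0.87890625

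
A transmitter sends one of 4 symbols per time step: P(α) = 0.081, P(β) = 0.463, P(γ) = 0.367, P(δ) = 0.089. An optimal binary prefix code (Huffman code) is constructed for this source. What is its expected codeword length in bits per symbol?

Repeatedly combine the two least-probable nodes; the expected code length is the sum of the merged weights.
merge 81/1000 + 89/1000 → 17/100
merge 17/100 + 367/1000 → 537/1000
merge 463/1000 + 537/1000 → 1
L = 17/100 + 537/1000 + 1 = 1707/1000 = 1.707 bits/symbol.

1.707 bits/symbol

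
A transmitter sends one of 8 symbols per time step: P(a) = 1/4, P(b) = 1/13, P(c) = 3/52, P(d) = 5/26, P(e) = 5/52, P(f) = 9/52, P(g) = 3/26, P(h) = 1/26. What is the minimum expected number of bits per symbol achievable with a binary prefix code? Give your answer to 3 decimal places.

Repeatedly combine the two least-probable nodes; the expected code length is the sum of the merged weights.
merge 1/26 + 3/52 → 5/52
merge 1/13 + 5/52 → 9/52
merge 5/52 + 3/26 → 11/52
merge 9/52 + 9/52 → 9/26
merge 5/26 + 11/52 → 21/52
merge 1/4 + 9/26 → 31/52
merge 21/52 + 31/52 → 1
L = 5/52 + 9/52 + 11/52 + 9/26 + 21/52 + 31/52 + 1 = 147/52 ≈ 2.827 bits/symbol.

2.827 bits/symbol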